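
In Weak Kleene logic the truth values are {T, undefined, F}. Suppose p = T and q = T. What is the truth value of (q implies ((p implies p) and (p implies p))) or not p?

p implies p = T implies T = T
p implies p = T implies T = T
(p implies p) and (p implies p) = T and T = T
q implies ((p implies p) and (p implies p)) = T implies T = T
not p = not T = F
(q implies ((p implies p) and (p implies p))) or not p = T or F = T

T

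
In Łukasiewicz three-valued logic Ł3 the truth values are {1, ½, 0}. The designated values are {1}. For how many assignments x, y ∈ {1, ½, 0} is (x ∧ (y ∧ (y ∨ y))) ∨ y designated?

3

Designated under: (x=1, y=1); (x=½, y=1); (x=0, y=1).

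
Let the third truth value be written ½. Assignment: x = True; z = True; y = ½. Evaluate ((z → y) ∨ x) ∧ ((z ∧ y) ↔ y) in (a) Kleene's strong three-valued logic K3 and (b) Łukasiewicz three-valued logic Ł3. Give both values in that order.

In Kleene's strong three-valued logic K3: z → y = True → ½ = ½
(z → y) ∨ x = ½ ∨ True = True
z ∧ y = True ∧ ½ = ½
(z ∧ y) ↔ y = ½ ↔ ½ = ½
((z → y) ∨ x) ∧ ((z ∧ y) ↔ y) = True ∧ ½ = ½
In Łukasiewicz three-valued logic Ł3: z → y = True → ½ = ½  [min(1, 1−1+½)]
(z → y) ∨ x = ½ ∨ True = True
z ∧ y = True ∧ ½ = ½
(z ∧ y) ↔ y = ½ ↔ ½ = True
((z → y) ∨ x) ∧ ((z ∧ y) ↔ y) = True ∧ True = True
They differ because Kleene's strong three-valued logic K3 and Łukasiewicz three-valued logic Ł3 treat ½ differently under implication.

½; True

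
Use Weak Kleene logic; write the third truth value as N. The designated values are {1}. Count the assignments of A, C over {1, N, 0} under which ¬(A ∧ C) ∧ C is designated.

1

Designated under: (A=0, C=1).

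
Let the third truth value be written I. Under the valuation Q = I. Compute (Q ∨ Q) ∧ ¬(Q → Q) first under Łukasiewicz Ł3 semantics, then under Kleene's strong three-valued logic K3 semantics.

false; I

In Łukasiewicz Ł3: Q ∨ Q = I ∨ I = I
Q → Q = I → I = true  [min(1, 1−½+½)]
¬(Q → Q) = ¬true = false
(Q ∨ Q) ∧ ¬(Q → Q) = I ∧ false = false
In Kleene's strong three-valued logic K3: Q ∨ Q = I ∨ I = I
Q → Q = I → I = I  [¬I ∨ I]
¬(Q → Q) = ¬I = I
(Q ∨ Q) ∧ ¬(Q → Q) = I ∧ I = I
They differ because Łukasiewicz Ł3 and Kleene's strong three-valued logic K3 treat I differently under implication.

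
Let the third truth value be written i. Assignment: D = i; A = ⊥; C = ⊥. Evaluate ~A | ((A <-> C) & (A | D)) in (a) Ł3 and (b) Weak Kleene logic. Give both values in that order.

⊤; i

In Ł3: ~A = ~⊥ = ⊤
A <-> C = ⊥ <-> ⊥ = ⊤
A | D = ⊥ | i = i
(A <-> C) & (A | D) = ⊤ & i = i
~A | ((A <-> C) & (A | D)) = ⊤ | i = ⊤
In Weak Kleene logic: ~A = ~⊥ = ⊤
A <-> C = ⊥ <-> ⊥ = ⊤
A | D = ⊥ | i = i
(A <-> C) & (A | D) = ⊤ & i = i
~A | ((A <-> C) & (A | D)) = ⊤ | i = i
They differ because Ł3 and Weak Kleene logic treat i differently under the binary connectives.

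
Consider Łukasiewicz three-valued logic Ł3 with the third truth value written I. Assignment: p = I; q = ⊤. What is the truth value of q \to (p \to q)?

p \to q = I \to ⊤ = ⊤  [min(1, 1−½+1)]
q \to (p \to q) = ⊤ \to ⊤ = ⊤

⊤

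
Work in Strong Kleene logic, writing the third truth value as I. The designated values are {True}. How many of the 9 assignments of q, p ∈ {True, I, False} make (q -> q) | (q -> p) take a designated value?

Of the 9 assignments, 7 give a value in {True}.

7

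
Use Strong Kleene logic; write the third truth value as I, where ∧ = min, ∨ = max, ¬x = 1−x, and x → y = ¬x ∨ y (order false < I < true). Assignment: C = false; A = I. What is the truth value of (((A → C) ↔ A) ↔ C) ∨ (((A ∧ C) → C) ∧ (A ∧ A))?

A → C = I → false = I
(A → C) ↔ A = I ↔ I = I
((A → C) ↔ A) ↔ C = I ↔ false = I
A ∧ C = I ∧ false = false
(A ∧ C) → C = false → false = true
A ∧ A = I ∧ I = I
((A ∧ C) → C) ∧ (A ∧ A) = true ∧ I = I
(((A → C) ↔ A) ↔ C) ∨ (((A ∧ C) → C) ∧ (A ∧ A)) = I ∨ I = I

I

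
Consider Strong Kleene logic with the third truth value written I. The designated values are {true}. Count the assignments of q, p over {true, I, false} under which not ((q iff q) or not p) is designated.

Of the 9 assignments, 0 give a value in {true}.

0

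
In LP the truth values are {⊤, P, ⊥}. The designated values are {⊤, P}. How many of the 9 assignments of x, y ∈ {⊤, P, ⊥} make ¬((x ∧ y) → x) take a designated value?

2

Designated under: (x=P, y=⊤); (x=P, y=P).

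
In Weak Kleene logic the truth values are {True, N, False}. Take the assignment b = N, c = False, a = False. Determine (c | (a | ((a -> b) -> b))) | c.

a -> b = False -> N = N
(a -> b) -> b = N -> N = N
a | ((a -> b) -> b) = False | N = N
c | (a | ((a -> b) -> b)) = False | N = N
(c | (a | ((a -> b) -> b))) | c = N | False = N

N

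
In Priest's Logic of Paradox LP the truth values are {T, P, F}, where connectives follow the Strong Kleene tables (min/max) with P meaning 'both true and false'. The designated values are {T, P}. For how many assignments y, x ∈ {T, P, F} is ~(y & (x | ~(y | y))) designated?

8

Of the 9 assignments, 8 give a value in {T, P}.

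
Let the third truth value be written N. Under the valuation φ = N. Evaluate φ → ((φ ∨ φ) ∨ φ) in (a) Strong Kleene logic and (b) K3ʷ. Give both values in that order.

N; N

In Strong Kleene logic: φ ∨ φ = N ∨ N = N
(φ ∨ φ) ∨ φ = N ∨ N = N
φ → ((φ ∨ φ) ∨ φ) = N → N = N  [¬N ∨ N]
In K3ʷ: φ ∨ φ = N ∨ N = N
(φ ∨ φ) ∨ φ = N ∨ N = N
φ → ((φ ∨ φ) ∨ φ) = N → N = N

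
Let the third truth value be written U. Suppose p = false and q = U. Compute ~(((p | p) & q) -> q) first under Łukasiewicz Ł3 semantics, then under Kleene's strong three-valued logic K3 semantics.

false; false

In Łukasiewicz Ł3: p | p = false | false = false
(p | p) & q = false & U = false
((p | p) & q) -> q = false -> U = true  [min(1, 1−0+½)]
~(((p | p) & q) -> q) = ~true = false
In Kleene's strong three-valued logic K3: p | p = false | false = false
(p | p) & q = false & U = false
((p | p) & q) -> q = false -> U = true
~(((p | p) & q) -> q) = ~true = false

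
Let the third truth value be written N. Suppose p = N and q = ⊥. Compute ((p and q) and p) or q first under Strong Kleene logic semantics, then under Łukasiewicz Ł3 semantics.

In Strong Kleene logic: p and q = N and ⊥ = ⊥
(p and q) and p = ⊥ and N = ⊥
((p and q) and p) or q = ⊥ or ⊥ = ⊥
In Łukasiewicz Ł3: p and q = N and ⊥ = ⊥
(p and q) and p = ⊥ and N = ⊥
((p and q) and p) or q = ⊥ or ⊥ = ⊥

⊥; ⊥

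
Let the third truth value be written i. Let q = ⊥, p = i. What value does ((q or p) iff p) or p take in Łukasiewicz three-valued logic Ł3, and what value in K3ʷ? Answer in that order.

In Łukasiewicz three-valued logic Ł3: q or p = ⊥ or i = i
(q or p) iff p = i iff i = ⊤  [1 − |½−½|]
((q or p) iff p) or p = ⊤ or i = ⊤
In K3ʷ: q or p = ⊥ or i = i
(q or p) iff p = i iff i = i
((q or p) iff p) or p = i or i = i
They differ because Łukasiewicz three-valued logic Ł3 and K3ʷ treat i differently under the binary connectives.

⊤; i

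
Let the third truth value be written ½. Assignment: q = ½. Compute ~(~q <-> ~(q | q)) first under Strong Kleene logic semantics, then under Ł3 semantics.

In Strong Kleene logic: ~q = ~½ = ½
q | q = ½ | ½ = ½
~(q | q) = ~½ = ½
~q <-> ~(q | q) = ½ <-> ½ = ½
~(~q <-> ~(q | q)) = ~½ = ½
In Ł3: ~q = ~½ = ½
q | q = ½ | ½ = ½
~(q | q) = ~½ = ½
~q <-> ~(q | q) = ½ <-> ½ = ⊤
~(~q <-> ~(q | q)) = ~⊤ = ⊥
They differ because Strong Kleene logic and Ł3 treat ½ differently under implication.

½; ⊥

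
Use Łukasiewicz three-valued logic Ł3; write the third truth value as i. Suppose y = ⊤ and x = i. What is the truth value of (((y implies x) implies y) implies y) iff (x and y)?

y implies x = ⊤ implies i = i
(y implies x) implies y = i implies ⊤ = ⊤
((y implies x) implies y) implies y = ⊤ implies ⊤ = ⊤
x and y = i and ⊤ = i
(((y implies x) implies y) implies y) iff (x and y) = ⊤ iff i = i

i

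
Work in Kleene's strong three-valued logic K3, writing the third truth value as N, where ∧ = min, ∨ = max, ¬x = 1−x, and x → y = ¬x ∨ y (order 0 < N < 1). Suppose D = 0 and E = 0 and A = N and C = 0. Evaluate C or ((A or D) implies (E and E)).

N

A or D = N or 0 = N
E and E = 0 and 0 = 0
(A or D) implies (E and E) = N implies 0 = N  [not N or 0]
C or ((A or D) implies (E and E)) = 0 or N = N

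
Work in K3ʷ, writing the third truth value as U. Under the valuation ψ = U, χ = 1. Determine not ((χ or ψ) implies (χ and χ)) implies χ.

U

χ or ψ = 1 or U = U
χ and χ = 1 and 1 = 1
(χ or ψ) implies (χ and χ) = U implies 1 = U  [any arg is the third value ⇒ result is the third value]
not ((χ or ψ) implies (χ and χ)) = not U = U
not ((χ or ψ) implies (χ and χ)) implies χ = U implies 1 = U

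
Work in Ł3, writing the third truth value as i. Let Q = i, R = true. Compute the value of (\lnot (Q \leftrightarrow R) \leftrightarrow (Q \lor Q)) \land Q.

i

Q \leftrightarrow R = i \leftrightarrow true = i  [1 − |½−1|]
\lnot (Q \leftrightarrow R) = \lnot i = i
Q \lor Q = i \lor i = i
\lnot (Q \leftrightarrow R) \leftrightarrow (Q \lor Q) = i \leftrightarrow i = true
(\lnot (Q \leftrightarrow R) \leftrightarrow (Q \lor Q)) \land Q = true \land i = i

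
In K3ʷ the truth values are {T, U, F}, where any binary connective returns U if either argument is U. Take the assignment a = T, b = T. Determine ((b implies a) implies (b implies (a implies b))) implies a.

b implies a = T implies T = T
a implies b = T implies T = T
b implies (a implies b) = T implies T = T
(b implies a) implies (b implies (a implies b)) = T implies T = T
((b implies a) implies (b implies (a implies b))) implies a = T implies T = T

T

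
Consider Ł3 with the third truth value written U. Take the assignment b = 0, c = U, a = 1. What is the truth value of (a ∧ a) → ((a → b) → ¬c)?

1

a ∧ a = 1 ∧ 1 = 1
a → b = 1 → 0 = 0
¬c = ¬U = U
(a → b) → ¬c = 0 → U = 1  [min(1, 1−0+½)]
(a ∧ a) → ((a → b) → ¬c) = 1 → 1 = 1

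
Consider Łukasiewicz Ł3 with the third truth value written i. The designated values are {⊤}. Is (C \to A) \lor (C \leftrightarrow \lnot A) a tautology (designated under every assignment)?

Countermodel: C=⊤, A=i gives i, which is not designated.

No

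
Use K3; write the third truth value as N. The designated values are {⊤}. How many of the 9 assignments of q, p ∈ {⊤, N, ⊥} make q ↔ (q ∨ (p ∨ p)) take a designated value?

Designated under: (q=⊤, p=⊤); (q=⊤, p=N); (q=⊤, p=⊥); (q=⊥, p=⊥).

4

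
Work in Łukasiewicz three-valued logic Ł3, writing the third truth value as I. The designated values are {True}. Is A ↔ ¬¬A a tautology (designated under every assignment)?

Yes

Every assignment of A over {True, I, False} gives a value in {True}.
In particular, with A=I: A ↔ ¬¬A = True.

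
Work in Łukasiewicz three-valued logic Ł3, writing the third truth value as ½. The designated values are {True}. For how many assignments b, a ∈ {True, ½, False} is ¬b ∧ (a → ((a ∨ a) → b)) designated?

2

Designated under: (b=False, a=½); (b=False, a=False).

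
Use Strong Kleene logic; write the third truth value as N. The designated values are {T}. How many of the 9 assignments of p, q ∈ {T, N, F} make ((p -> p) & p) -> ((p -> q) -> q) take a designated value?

Of the 9 assignments, 6 give a value in {T}.

6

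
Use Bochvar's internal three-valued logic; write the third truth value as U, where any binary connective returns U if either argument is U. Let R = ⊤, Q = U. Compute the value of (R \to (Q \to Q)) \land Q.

Q \to Q = U \to U = U
R \to (Q \to Q) = ⊤ \to U = U
(R \to (Q \to Q)) \land Q = U \land U = U

U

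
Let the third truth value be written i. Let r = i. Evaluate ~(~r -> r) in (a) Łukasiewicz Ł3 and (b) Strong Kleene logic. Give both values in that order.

False; i

In Łukasiewicz Ł3: ~r = ~i = i
~r -> r = i -> i = True  [min(1, 1−½+½)]
~(~r -> r) = ~True = False
In Strong Kleene logic: ~r = ~i = i
~r -> r = i -> i = i  [~i | i]
~(~r -> r) = ~i = i
They differ because Łukasiewicz Ł3 and Strong Kleene logic treat i differently under implication.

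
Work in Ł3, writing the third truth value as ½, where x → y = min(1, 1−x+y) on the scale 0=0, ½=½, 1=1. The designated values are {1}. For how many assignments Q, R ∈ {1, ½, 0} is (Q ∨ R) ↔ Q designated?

6

Of the 9 assignments, 6 give a value in {1}.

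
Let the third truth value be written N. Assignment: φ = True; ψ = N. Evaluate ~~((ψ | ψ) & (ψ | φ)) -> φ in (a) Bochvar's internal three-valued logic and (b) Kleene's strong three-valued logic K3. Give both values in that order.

N; True

In Bochvar's internal three-valued logic: ψ | ψ = N | N = N
ψ | φ = N | True = N
(ψ | ψ) & (ψ | φ) = N & N = N
~((ψ | ψ) & (ψ | φ)) = ~N = N
~~((ψ | ψ) & (ψ | φ)) = ~N = N
~~((ψ | ψ) & (ψ | φ)) -> φ = N -> True = N  [any arg is the third value ⇒ result is the third value]
In Kleene's strong three-valued logic K3: ψ | ψ = N | N = N
ψ | φ = N | True = True
(ψ | ψ) & (ψ | φ) = N & True = N
~((ψ | ψ) & (ψ | φ)) = ~N = N
~~((ψ | ψ) & (ψ | φ)) = ~N = N
~~((ψ | ψ) & (ψ | φ)) -> φ = N -> True = True
They differ because Bochvar's internal three-valued logic and Kleene's strong three-valued logic K3 treat N differently under the binary connectives.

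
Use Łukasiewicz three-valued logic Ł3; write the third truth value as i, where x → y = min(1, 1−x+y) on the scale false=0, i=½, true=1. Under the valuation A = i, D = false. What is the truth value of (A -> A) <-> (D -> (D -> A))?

A -> A = i -> i = true  [min(1, 1−½+½)]
D -> A = false -> i = true
D -> (D -> A) = false -> true = true
(A -> A) <-> (D -> (D -> A)) = true <-> true = true

true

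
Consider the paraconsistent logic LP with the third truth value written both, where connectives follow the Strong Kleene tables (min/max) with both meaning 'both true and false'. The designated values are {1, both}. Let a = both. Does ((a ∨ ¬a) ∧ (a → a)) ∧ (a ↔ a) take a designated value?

Yes

¬a = ¬both = both
a ∨ ¬a = both ∨ both = both
a → a = both → both = both  [¬both ∨ both]
(a ∨ ¬a) ∧ (a → a) = both ∧ both = both
a ↔ a = both ↔ both = both
((a ∨ ¬a) ∧ (a → a)) ∧ (a ↔ a) = both ∧ both = both
both ∈ {1, both}.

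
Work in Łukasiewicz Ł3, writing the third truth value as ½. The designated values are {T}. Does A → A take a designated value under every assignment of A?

Every assignment of A over {T, ½, F} gives a value in {T}.
In particular, with A=½: A → A = T.

Yes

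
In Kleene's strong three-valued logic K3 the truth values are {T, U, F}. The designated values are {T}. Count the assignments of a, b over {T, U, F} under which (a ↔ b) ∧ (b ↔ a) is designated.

Designated under: (a=T, b=T); (a=F, b=F).

2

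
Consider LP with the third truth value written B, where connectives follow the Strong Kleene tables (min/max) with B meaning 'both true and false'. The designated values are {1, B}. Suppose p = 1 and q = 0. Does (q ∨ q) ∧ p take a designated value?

No

q ∨ q = 0 ∨ 0 = 0
(q ∨ q) ∧ p = 0 ∧ 1 = 0
0 ∉ {1, B}.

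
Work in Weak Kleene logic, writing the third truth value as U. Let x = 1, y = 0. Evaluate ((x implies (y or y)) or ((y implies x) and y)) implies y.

y or y = 0 or 0 = 0
x implies (y or y) = 1 implies 0 = 0
y implies x = 0 implies 1 = 1
(y implies x) and y = 1 and 0 = 0
(x implies (y or y)) or ((y implies x) and y) = 0 or 0 = 0
((x implies (y or y)) or ((y implies x) and y)) implies y = 0 implies 0 = 1

1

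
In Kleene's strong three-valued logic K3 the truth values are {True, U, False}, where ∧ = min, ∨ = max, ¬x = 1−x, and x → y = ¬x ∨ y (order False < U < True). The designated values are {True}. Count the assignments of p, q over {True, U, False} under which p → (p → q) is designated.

5

Of the 9 assignments, 5 give a value in {True}.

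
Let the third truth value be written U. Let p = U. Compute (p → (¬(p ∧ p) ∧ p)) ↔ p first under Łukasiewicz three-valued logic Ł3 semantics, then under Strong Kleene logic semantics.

In Łukasiewicz three-valued logic Ł3: p ∧ p = U ∧ U = U
¬(p ∧ p) = ¬U = U
¬(p ∧ p) ∧ p = U ∧ U = U
p → (¬(p ∧ p) ∧ p) = U → U = True  [min(1, 1−½+½)]
(p → (¬(p ∧ p) ∧ p)) ↔ p = True ↔ U = U
In Strong Kleene logic: p ∧ p = U ∧ U = U
¬(p ∧ p) = ¬U = U
¬(p ∧ p) ∧ p = U ∧ U = U
p → (¬(p ∧ p) ∧ p) = U → U = U  [¬U ∨ U]
(p → (¬(p ∧ p) ∧ p)) ↔ p = U ↔ U = U

U; U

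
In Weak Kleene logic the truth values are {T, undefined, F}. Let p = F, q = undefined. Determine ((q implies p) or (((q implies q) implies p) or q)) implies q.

undefined

q implies p = undefined implies F = undefined
q implies q = undefined implies undefined = undefined
(q implies q) implies p = undefined implies F = undefined
((q implies q) implies p) or q = undefined or undefined = undefined
(q implies p) or (((q implies q) implies p) or q) = undefined or undefined = undefined
((q implies p) or (((q implies q) implies p) or q)) implies q = undefined implies undefined = undefined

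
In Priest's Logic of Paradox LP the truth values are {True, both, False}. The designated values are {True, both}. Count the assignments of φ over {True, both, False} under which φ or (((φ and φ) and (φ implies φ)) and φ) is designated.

2

φ=True: True ✓
φ=both: both ✓
φ=False: False ·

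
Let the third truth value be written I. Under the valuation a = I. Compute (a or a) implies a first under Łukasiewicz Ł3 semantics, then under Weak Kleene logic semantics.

⊤; I

In Łukasiewicz Ł3: a or a = I or I = I
(a or a) implies a = I implies I = ⊤  [min(1, 1−½+½)]
In Weak Kleene logic: a or a = I or I = I
(a or a) implies a = I implies I = I  [any arg is the third value ⇒ result is the third value]
They differ because Łukasiewicz Ł3 and Weak Kleene logic treat I differently under the binary connectives.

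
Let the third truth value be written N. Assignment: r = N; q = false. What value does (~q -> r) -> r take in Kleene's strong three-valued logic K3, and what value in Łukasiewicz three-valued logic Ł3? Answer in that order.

In Kleene's strong three-valued logic K3: ~q = ~false = true
~q -> r = true -> N = N
(~q -> r) -> r = N -> N = N
In Łukasiewicz three-valued logic Ł3: ~q = ~false = true
~q -> r = true -> N = N  [min(1, 1−1+½)]
(~q -> r) -> r = N -> N = true
They differ because Kleene's strong three-valued logic K3 and Łukasiewicz three-valued logic Ł3 treat N differently under implication.

N; true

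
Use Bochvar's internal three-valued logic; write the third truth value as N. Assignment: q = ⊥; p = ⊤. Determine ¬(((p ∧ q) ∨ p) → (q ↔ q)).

p ∧ q = ⊤ ∧ ⊥ = ⊥
(p ∧ q) ∨ p = ⊥ ∨ ⊤ = ⊤
q ↔ q = ⊥ ↔ ⊥ = ⊤
((p ∧ q) ∨ p) → (q ↔ q) = ⊤ → ⊤ = ⊤
¬(((p ∧ q) ∨ p) → (q ↔ q)) = ¬⊤ = ⊥

⊥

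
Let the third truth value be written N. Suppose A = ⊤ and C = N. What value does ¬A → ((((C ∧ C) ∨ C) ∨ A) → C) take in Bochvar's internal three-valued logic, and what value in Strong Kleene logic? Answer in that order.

N; ⊤

In Bochvar's internal three-valued logic: ¬A = ¬⊤ = ⊥
C ∧ C = N ∧ N = N
(C ∧ C) ∨ C = N ∨ N = N
((C ∧ C) ∨ C) ∨ A = N ∨ ⊤ = N
(((C ∧ C) ∨ C) ∨ A) → C = N → N = N  [any arg is the third value ⇒ result is the third value]
¬A → ((((C ∧ C) ∨ C) ∨ A) → C) = ⊥ → N = N
In Strong Kleene logic: ¬A = ¬⊤ = ⊥
C ∧ C = N ∧ N = N
(C ∧ C) ∨ C = N ∨ N = N
((C ∧ C) ∨ C) ∨ A = N ∨ ⊤ = ⊤
(((C ∧ C) ∨ C) ∨ A) → C = ⊤ → N = N  [¬⊤ ∨ N]
¬A → ((((C ∧ C) ∨ C) ∨ A) → C) = ⊥ → N = ⊤
They differ because Bochvar's internal three-valued logic and Strong Kleene logic treat N differently under the binary connectives.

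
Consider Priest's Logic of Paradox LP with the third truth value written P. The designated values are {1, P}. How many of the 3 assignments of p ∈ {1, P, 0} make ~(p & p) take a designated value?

p=1: 0 ·
p=P: P ✓
p=0: 1 ✓

2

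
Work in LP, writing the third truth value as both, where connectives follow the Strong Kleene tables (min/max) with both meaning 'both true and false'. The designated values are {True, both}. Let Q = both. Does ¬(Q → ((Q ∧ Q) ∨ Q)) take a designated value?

Yes

Q ∧ Q = both ∧ both = both
(Q ∧ Q) ∨ Q = both ∨ both = both
Q → ((Q ∧ Q) ∨ Q) = both → both = both  [¬both ∨ both]
¬(Q → ((Q ∧ Q) ∨ Q)) = ¬both = both
both ∈ {True, both}.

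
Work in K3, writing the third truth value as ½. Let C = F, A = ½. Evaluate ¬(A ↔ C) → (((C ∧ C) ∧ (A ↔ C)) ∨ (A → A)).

A ↔ C = ½ ↔ F = ½
¬(A ↔ C) = ¬½ = ½
C ∧ C = F ∧ F = F
A ↔ C = ½ ↔ F = ½
(C ∧ C) ∧ (A ↔ C) = F ∧ ½ = F
A → A = ½ → ½ = ½
((C ∧ C) ∧ (A ↔ C)) ∨ (A → A) = F ∨ ½ = ½
¬(A ↔ C) → (((C ∧ C) ∧ (A ↔ C)) ∨ (A → A)) = ½ → ½ = ½

½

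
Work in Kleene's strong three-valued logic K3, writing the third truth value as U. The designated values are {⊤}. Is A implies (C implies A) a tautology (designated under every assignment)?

Countermodel: A=U, C=⊤ gives U, which is not designated.

No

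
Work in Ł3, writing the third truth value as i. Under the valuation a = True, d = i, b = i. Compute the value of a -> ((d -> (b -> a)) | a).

True

b -> a = i -> True = True  [min(1, 1−½+1)]
d -> (b -> a) = i -> True = True
(d -> (b -> a)) | a = True | True = True
a -> ((d -> (b -> a)) | a) = True -> True = True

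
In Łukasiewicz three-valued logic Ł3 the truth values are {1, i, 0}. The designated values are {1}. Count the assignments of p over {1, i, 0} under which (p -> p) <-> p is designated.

p=1: 1 ✓
p=i: i ·
p=0: 0 ·

1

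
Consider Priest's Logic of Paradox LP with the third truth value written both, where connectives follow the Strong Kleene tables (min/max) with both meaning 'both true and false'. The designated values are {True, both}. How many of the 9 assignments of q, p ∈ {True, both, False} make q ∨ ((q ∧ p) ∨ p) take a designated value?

Of the 9 assignments, 8 give a value in {True, both}.

8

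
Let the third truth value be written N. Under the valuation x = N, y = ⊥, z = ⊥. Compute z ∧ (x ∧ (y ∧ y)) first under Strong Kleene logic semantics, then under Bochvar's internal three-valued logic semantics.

⊥; N

In Strong Kleene logic: y ∧ y = ⊥ ∧ ⊥ = ⊥
x ∧ (y ∧ y) = N ∧ ⊥ = ⊥
z ∧ (x ∧ (y ∧ y)) = ⊥ ∧ ⊥ = ⊥
In Bochvar's internal three-valued logic: y ∧ y = ⊥ ∧ ⊥ = ⊥
x ∧ (y ∧ y) = N ∧ ⊥ = N
z ∧ (x ∧ (y ∧ y)) = ⊥ ∧ N = N
They differ because Strong Kleene logic and Bochvar's internal three-valued logic treat N differently under the binary connectives.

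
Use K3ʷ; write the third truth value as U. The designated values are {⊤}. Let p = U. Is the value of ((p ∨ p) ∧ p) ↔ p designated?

p ∨ p = U ∨ U = U
(p ∨ p) ∧ p = U ∧ U = U
((p ∨ p) ∧ p) ↔ p = U ↔ U = U
U ∉ {⊤}.

No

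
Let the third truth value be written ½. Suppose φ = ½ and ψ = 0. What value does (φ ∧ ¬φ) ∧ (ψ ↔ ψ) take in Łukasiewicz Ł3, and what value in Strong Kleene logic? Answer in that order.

½; ½

In Łukasiewicz Ł3: ¬φ = ¬½ = ½
φ ∧ ¬φ = ½ ∧ ½ = ½
ψ ↔ ψ = 0 ↔ 0 = 1
(φ ∧ ¬φ) ∧ (ψ ↔ ψ) = ½ ∧ 1 = ½
In Strong Kleene logic: ¬φ = ¬½ = ½
φ ∧ ¬φ = ½ ∧ ½ = ½
ψ ↔ ψ = 0 ↔ 0 = 1
(φ ∧ ¬φ) ∧ (ψ ↔ ψ) = ½ ∧ 1 = ½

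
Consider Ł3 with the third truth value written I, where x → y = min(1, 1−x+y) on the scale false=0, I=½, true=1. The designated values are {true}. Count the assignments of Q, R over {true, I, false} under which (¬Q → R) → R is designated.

5

Of the 9 assignments, 5 give a value in {true}.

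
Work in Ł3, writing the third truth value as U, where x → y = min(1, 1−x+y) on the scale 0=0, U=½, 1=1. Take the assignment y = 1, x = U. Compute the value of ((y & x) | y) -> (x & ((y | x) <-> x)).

y & x = 1 & U = U
(y & x) | y = U | 1 = 1
y | x = 1 | U = 1
(y | x) <-> x = 1 <-> U = U  [1 − |1−½|]
x & ((y | x) <-> x) = U & U = U
((y & x) | y) -> (x & ((y | x) <-> x)) = 1 -> U = U

U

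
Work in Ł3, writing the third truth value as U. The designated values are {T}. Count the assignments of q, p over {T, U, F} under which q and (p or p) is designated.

Designated under: (q=T, p=T).

1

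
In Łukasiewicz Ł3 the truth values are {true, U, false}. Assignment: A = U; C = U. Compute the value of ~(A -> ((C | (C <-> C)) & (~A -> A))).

C <-> C = U <-> U = true  [1 − |½−½|]
C | (C <-> C) = U | true = true
~A = ~U = U
~A -> A = U -> U = true
(C | (C <-> C)) & (~A -> A) = true & true = true
A -> ((C | (C <-> C)) & (~A -> A)) = U -> true = true
~(A -> ((C | (C <-> C)) & (~A -> A))) = ~true = false

false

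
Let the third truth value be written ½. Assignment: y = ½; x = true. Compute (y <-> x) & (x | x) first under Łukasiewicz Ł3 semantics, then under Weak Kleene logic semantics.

In Łukasiewicz Ł3: y <-> x = ½ <-> true = ½
x | x = true | true = true
(y <-> x) & (x | x) = ½ & true = ½
In Weak Kleene logic: y <-> x = ½ <-> true = ½
x | x = true | true = true
(y <-> x) & (x | x) = ½ & true = ½

½; ½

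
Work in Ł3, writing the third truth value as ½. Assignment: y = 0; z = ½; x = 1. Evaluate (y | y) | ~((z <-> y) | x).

0

y | y = 0 | 0 = 0
z <-> y = ½ <-> 0 = ½  [1 − |½−0|]
(z <-> y) | x = ½ | 1 = 1
~((z <-> y) | x) = ~1 = 0
(y | y) | ~((z <-> y) | x) = 0 | 0 = 0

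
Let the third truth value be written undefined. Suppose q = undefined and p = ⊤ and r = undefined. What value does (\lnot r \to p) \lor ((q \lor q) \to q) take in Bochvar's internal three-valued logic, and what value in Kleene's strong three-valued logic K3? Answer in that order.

In Bochvar's internal three-valued logic: \lnot r = \lnot undefined = undefined
\lnot r \to p = undefined \to ⊤ = undefined  [any arg is the third value ⇒ result is the third value]
q \lor q = undefined \lor undefined = undefined
(q \lor q) \to q = undefined \to undefined = undefined
(\lnot r \to p) \lor ((q \lor q) \to q) = undefined \lor undefined = undefined
In Kleene's strong three-valued logic K3: \lnot r = \lnot undefined = undefined
\lnot r \to p = undefined \to ⊤ = ⊤  [\lnot undefined \lor ⊤]
q \lor q = undefined \lor undefined = undefined
(q \lor q) \to q = undefined \to undefined = undefined
(\lnot r \to p) \lor ((q \lor q) \to q) = ⊤ \lor undefined = ⊤
They differ because Bochvar's internal three-valued logic and Kleene's strong three-valued logic K3 treat undefined differently under the binary connectives.

undefined; ⊤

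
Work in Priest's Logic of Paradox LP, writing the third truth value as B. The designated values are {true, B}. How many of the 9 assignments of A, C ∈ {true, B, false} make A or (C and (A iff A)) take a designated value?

Of the 9 assignments, 8 give a value in {true, B}.

8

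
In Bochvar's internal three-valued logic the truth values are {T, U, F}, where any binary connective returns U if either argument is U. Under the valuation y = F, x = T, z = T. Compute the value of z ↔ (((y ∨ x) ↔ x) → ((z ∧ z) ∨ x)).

y ∨ x = F ∨ T = T
(y ∨ x) ↔ x = T ↔ T = T
z ∧ z = T ∧ T = T
(z ∧ z) ∨ x = T ∨ T = T
((y ∨ x) ↔ x) → ((z ∧ z) ∨ x) = T → T = T
z ↔ (((y ∨ x) ↔ x) → ((z ∧ z) ∨ x)) = T ↔ T = T

T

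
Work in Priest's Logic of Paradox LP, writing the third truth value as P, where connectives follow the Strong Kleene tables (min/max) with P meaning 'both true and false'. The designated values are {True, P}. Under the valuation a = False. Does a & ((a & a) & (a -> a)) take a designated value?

a & a = False & False = False
a -> a = False -> False = True
(a & a) & (a -> a) = False & True = False
a & ((a & a) & (a -> a)) = False & False = False
False ∉ {True, P}.

No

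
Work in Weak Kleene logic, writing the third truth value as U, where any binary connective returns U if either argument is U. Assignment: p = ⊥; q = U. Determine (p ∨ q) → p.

U

p ∨ q = ⊥ ∨ U = U
(p ∨ q) → p = U → ⊥ = U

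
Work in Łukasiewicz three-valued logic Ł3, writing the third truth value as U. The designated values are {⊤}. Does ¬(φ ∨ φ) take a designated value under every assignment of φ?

No

Countermodel: φ=⊤ gives ⊥, which is not designated.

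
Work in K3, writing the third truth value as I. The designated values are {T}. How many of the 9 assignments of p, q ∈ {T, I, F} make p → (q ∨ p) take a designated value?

Of the 9 assignments, 7 give a value in {T}.

7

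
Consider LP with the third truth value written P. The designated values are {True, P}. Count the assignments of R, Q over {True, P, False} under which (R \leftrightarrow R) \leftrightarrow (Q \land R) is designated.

Of the 9 assignments, 5 give a value in {True, P}.

5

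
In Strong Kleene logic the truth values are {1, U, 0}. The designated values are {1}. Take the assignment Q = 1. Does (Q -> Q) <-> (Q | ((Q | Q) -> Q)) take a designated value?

Yes

Q -> Q = 1 -> 1 = 1
Q | Q = 1 | 1 = 1
(Q | Q) -> Q = 1 -> 1 = 1
Q | ((Q | Q) -> Q) = 1 | 1 = 1
(Q -> Q) <-> (Q | ((Q | Q) -> Q)) = 1 <-> 1 = 1
1 ∈ {1}.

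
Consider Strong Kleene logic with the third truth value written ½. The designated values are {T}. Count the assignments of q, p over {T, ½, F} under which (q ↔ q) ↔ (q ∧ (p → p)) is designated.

Designated under: (q=T, p=T); (q=T, p=F).

2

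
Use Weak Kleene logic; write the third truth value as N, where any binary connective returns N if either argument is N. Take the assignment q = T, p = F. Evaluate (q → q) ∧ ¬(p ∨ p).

q → q = T → T = T
p ∨ p = F ∨ F = F
¬(p ∨ p) = ¬F = T
(q → q) ∧ ¬(p ∨ p) = T ∧ T = T

T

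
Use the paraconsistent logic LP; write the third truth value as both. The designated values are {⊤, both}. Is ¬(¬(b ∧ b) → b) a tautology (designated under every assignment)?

No

Countermodel: b=⊤ gives ⊥, which is not designated.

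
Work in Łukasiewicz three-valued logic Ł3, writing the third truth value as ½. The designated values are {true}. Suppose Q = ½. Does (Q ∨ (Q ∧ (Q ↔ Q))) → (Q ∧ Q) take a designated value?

Yes

Q ↔ Q = ½ ↔ ½ = true  [1 − |½−½|]
Q ∧ (Q ↔ Q) = ½ ∧ true = ½
Q ∨ (Q ∧ (Q ↔ Q)) = ½ ∨ ½ = ½
Q ∧ Q = ½ ∧ ½ = ½
(Q ∨ (Q ∧ (Q ↔ Q))) → (Q ∧ Q) = ½ → ½ = true
true ∈ {true}.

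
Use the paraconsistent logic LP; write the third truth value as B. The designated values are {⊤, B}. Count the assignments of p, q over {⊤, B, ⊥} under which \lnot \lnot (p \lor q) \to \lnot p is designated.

6

Of the 9 assignments, 6 give a value in {⊤, B}.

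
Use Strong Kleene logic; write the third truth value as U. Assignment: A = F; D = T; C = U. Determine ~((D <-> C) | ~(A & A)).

F

D <-> C = T <-> U = U
A & A = F & F = F
~(A & A) = ~F = T
(D <-> C) | ~(A & A) = U | T = T
~((D <-> C) | ~(A & A)) = ~T = F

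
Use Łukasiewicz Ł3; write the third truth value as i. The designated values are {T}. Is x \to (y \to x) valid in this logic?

Every assignment of x, y over {T, i, F} gives a value in {T}.
In particular, with x=i, y=i: x \to (y \to x) = T.

Yes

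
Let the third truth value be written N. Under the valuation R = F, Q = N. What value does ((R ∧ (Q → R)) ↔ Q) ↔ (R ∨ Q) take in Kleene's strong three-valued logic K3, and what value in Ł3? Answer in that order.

N; T

In Kleene's strong three-valued logic K3: Q → R = N → F = N  [¬N ∨ F]
R ∧ (Q → R) = F ∧ N = F
(R ∧ (Q → R)) ↔ Q = F ↔ N = N
R ∨ Q = F ∨ N = N
((R ∧ (Q → R)) ↔ Q) ↔ (R ∨ Q) = N ↔ N = N
In Ł3: Q → R = N → F = N  [min(1, 1−½+0)]
R ∧ (Q → R) = F ∧ N = F
(R ∧ (Q → R)) ↔ Q = F ↔ N = N
R ∨ Q = F ∨ N = N
((R ∧ (Q → R)) ↔ Q) ↔ (R ∨ Q) = N ↔ N = T
They differ because Kleene's strong three-valued logic K3 and Ł3 treat N differently under implication.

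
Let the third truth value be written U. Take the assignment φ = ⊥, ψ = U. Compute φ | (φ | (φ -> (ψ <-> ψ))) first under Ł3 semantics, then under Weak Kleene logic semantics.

⊤; U

In Ł3: ψ <-> ψ = U <-> U = ⊤  [1 − |½−½|]
φ -> (ψ <-> ψ) = ⊥ -> ⊤ = ⊤
φ | (φ -> (ψ <-> ψ)) = ⊥ | ⊤ = ⊤
φ | (φ | (φ -> (ψ <-> ψ))) = ⊥ | ⊤ = ⊤
In Weak Kleene logic: ψ <-> ψ = U <-> U = U
φ -> (ψ <-> ψ) = ⊥ -> U = U  [any arg is the third value ⇒ result is the third value]
φ | (φ -> (ψ <-> ψ)) = ⊥ | U = U
φ | (φ | (φ -> (ψ <-> ψ))) = ⊥ | U = U
They differ because Ł3 and Weak Kleene logic treat U differently under the binary connectives.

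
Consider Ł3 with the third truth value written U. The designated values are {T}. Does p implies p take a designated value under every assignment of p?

Every assignment of p over {T, U, F} gives a value in {T}.
In particular, with p=U: p implies p = T.

Yes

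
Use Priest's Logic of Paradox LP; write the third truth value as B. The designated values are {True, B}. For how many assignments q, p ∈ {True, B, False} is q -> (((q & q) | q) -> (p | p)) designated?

Of the 9 assignments, 8 give a value in {True, B}.

8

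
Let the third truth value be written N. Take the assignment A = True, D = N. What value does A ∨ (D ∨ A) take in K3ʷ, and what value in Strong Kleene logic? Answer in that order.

N; True

In K3ʷ: D ∨ A = N ∨ True = N
A ∨ (D ∨ A) = True ∨ N = N
In Strong Kleene logic: D ∨ A = N ∨ True = True
A ∨ (D ∨ A) = True ∨ True = True
They differ because K3ʷ and Strong Kleene logic treat N differently under the binary connectives.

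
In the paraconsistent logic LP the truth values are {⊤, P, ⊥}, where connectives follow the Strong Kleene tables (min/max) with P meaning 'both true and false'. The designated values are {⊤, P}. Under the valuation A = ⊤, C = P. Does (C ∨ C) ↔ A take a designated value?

Yes

C ∨ C = P ∨ P = P
(C ∨ C) ↔ A = P ↔ ⊤ = P
P ∈ {⊤, P}.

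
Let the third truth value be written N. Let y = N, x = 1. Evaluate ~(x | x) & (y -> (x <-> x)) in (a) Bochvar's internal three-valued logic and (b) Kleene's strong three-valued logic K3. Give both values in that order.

In Bochvar's internal three-valued logic: x | x = 1 | 1 = 1
~(x | x) = ~1 = 0
x <-> x = 1 <-> 1 = 1
y -> (x <-> x) = N -> 1 = N  [any arg is the third value ⇒ result is the third value]
~(x | x) & (y -> (x <-> x)) = 0 & N = N
In Kleene's strong three-valued logic K3: x | x = 1 | 1 = 1
~(x | x) = ~1 = 0
x <-> x = 1 <-> 1 = 1
y -> (x <-> x) = N -> 1 = 1
~(x | x) & (y -> (x <-> x)) = 0 & 1 = 0
They differ because Bochvar's internal three-valued logic and Kleene's strong three-valued logic K3 treat N differently under the binary connectives.

N; 0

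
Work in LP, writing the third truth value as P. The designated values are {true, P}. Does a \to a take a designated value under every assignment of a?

Yes

Every assignment of a over {true, P, false} gives a value in {true, P}.
In particular, with a=P: a \to a = P.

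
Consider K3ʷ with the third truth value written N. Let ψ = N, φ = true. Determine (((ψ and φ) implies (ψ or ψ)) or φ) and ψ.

N

ψ and φ = N and true = N
ψ or ψ = N or N = N
(ψ and φ) implies (ψ or ψ) = N implies N = N  [any arg is the third value ⇒ result is the third value]
((ψ and φ) implies (ψ or ψ)) or φ = N or true = N
(((ψ and φ) implies (ψ or ψ)) or φ) and ψ = N and N = N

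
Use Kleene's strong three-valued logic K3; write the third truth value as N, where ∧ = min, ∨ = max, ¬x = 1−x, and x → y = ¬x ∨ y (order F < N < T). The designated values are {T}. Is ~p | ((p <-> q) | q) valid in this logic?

Countermodel: p=T, q=N gives N, which is not designated.

No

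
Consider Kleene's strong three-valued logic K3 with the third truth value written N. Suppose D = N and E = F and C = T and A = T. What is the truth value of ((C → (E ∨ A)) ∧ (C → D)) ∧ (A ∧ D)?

N

E ∨ A = F ∨ T = T
C → (E ∨ A) = T → T = T
C → D = T → N = N
(C → (E ∨ A)) ∧ (C → D) = T ∧ N = N
A ∧ D = T ∧ N = N
((C → (E ∨ A)) ∧ (C → D)) ∧ (A ∧ D) = N ∧ N = N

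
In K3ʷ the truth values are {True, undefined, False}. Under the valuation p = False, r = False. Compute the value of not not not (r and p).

r and p = False and False = False
not (r and p) = not False = True
not not (r and p) = not True = False
not not not (r and p) = not False = True

True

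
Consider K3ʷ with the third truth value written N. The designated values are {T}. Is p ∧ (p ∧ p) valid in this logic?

No

Countermodel: p=N gives N, which is not designated.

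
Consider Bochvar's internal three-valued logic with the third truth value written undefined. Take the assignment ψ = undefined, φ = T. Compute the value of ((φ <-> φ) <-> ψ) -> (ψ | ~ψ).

φ <-> φ = T <-> T = T
(φ <-> φ) <-> ψ = T <-> undefined = undefined
~ψ = ~undefined = undefined
ψ | ~ψ = undefined | undefined = undefined
((φ <-> φ) <-> ψ) -> (ψ | ~ψ) = undefined -> undefined = undefined  [any arg is the third value ⇒ result is the third value]

undefined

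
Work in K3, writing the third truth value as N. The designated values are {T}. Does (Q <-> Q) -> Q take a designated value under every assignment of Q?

Countermodel: Q=N gives N, which is not designated.

No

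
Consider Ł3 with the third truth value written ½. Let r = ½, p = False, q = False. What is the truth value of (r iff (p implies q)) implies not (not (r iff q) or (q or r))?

p implies q = False implies False = True
r iff (p implies q) = ½ iff True = ½  [1 − |½−1|]
r iff q = ½ iff False = ½
not (r iff q) = not ½ = ½
q or r = False or ½ = ½
not (r iff q) or (q or r) = ½ or ½ = ½
not (not (r iff q) or (q or r)) = not ½ = ½
(r iff (p implies q)) implies not (not (r iff q) or (q or r)) = ½ implies ½ = True

True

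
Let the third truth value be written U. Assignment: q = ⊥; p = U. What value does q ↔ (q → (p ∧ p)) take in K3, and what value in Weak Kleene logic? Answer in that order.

In K3: p ∧ p = U ∧ U = U
q → (p ∧ p) = ⊥ → U = ⊤  [¬⊥ ∨ U]
q ↔ (q → (p ∧ p)) = ⊥ ↔ ⊤ = ⊥
In Weak Kleene logic: p ∧ p = U ∧ U = U
q → (p ∧ p) = ⊥ → U = U  [any arg is the third value ⇒ result is the third value]
q ↔ (q → (p ∧ p)) = ⊥ ↔ U = U
They differ because K3 and Weak Kleene logic treat U differently under the binary connectives.

⊥; U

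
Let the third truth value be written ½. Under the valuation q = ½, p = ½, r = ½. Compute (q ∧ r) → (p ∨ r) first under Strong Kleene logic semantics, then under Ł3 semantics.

In Strong Kleene logic: q ∧ r = ½ ∧ ½ = ½
p ∨ r = ½ ∨ ½ = ½
(q ∧ r) → (p ∨ r) = ½ → ½ = ½  [¬½ ∨ ½]
In Ł3: q ∧ r = ½ ∧ ½ = ½
p ∨ r = ½ ∨ ½ = ½
(q ∧ r) → (p ∨ r) = ½ → ½ = 1
They differ because Strong Kleene logic and Ł3 treat ½ differently under implication.

½; 1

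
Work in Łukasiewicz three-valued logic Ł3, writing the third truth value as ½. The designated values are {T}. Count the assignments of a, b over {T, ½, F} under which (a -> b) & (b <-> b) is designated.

6

Of the 9 assignments, 6 give a value in {T}.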